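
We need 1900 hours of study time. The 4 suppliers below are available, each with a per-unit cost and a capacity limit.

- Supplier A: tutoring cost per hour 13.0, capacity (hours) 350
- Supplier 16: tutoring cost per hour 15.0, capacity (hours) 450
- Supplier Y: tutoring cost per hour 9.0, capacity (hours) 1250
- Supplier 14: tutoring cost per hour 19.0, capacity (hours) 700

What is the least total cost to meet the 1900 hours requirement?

20300

Use suppliers in increasing cost order.
Supplier Y (9.0): use full 1250 — 650 hours to go.
Take 350 from Supplier A at 13.0 — need 300 more.
Supplier 16 (15.0): take the remaining 300 — done.
Supplier 14: unused.
Cost = 1250×9.0 + 350×13.0 + 300×15.0 = 20300.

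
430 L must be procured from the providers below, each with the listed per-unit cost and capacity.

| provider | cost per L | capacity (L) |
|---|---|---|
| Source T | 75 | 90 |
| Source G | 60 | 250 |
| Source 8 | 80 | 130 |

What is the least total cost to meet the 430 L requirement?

28950

Fill from the cheapest provider first.
Source G at 60: take all 250 L → 180 still needed.
Source T at 75: take all 90 L → 90 still needed.
Take 90 from Source 8 at 80 to finish.
Cost = 250×60 + 90×75 + 90×80 = 28950.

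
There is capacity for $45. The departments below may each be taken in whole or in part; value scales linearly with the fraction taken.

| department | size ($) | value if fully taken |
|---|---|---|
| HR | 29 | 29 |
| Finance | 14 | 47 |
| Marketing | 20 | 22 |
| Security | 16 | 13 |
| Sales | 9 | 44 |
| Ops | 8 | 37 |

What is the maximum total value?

Rank by value-to-size ratio: Sales 44/9≈4.89, Ops 37/8≈4.62, Finance 47/14≈3.36, Marketing 22/20≈1.1, HR 29/29≈1, Security 13/16≈0.812.
Take all of Sales (9 $, value 44) → 36 $ left.
Take all of Ops (8 $, value 37) → 28 $ left.
Take all of Finance (14 $, value 47) → 14 $ left.
Fill the last 14 $ with part of Marketing: 14/20 of it earns 15.4.
Total value = 143.4.

143.4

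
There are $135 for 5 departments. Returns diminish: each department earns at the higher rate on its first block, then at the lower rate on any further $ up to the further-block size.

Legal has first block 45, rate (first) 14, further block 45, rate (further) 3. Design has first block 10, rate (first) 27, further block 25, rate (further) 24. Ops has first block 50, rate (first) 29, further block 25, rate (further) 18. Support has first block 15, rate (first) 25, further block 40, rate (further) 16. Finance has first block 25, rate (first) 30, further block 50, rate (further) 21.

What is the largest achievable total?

Order all 10 blocks by rate: Finance/tier1 30 > Ops/tier1 29 > Design/tier1 27 > Support/tier1 25 > Design/tier2 24 > Finance/tier2 21 > Ops/tier2 18 > Support/tier2 16 > Legal/tier1 14 > Legal/tier2 3.
Finance tier1 at 30: fill all 25 ; 110 left.
Fill Ops tier1 block (50 at 29) ; 60 left.
Design tier1 at 27: fill all 10 ; 50 left.
Support/tier1 (25): +15 ; 35 left.
Fill Design tier2 block (25 at 24) ; 10 left.
Finance tier2 at 21: only 10 left, fill 10.
Total = 30×25 + 29×50 + 27×10 + 25×15 + 24×25 + 21×10 = 3655.

3655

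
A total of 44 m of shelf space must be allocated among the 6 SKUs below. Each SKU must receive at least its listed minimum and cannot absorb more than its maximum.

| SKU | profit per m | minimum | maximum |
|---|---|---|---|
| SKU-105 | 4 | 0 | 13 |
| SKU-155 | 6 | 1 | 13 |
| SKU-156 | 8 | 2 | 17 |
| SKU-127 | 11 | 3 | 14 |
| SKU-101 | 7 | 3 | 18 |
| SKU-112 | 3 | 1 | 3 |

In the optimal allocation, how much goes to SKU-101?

Meeting every minimum uses 0+1+2+3+3+1 = 10 m, leaving 34.
Order the SKUs by profit per m: SKU-127 11 > SKU-156 8 > SKU-101 7 > SKU-155 6 > SKU-105 4 > SKU-112 3.
Give SKU-127 11 more to hit its cap of 14 ; 23 left.
Give SKU-156 15 more to hit its cap of 17 ; 8 left.
SKU-101: +8 (room for 15) → 11. Pool exhausted.

11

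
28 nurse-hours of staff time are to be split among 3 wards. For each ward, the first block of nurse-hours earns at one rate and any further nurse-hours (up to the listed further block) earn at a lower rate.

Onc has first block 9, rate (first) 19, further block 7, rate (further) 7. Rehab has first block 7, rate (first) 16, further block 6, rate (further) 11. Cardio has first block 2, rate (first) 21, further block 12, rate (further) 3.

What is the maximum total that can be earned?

419

Order all 6 blocks by rate: Cardio/first 21 > Onc/first 19 > Rehab/first 16 > Rehab/second 11 > Onc/second 7 > Cardio/second 3.
Cardio/first (21): +2 → 26 left.
Fill Onc first block (9 at 19) → 17 left.
Rehab first at 16: fill all 7 → 10 left.
Rehab second at 11: fill all 6 → 4 left.
Onc/second: +4 of 7 at 7; pool empty.
Total = 21×2 + 19×9 + 16×7 + 11×6 + 7×4 = 419.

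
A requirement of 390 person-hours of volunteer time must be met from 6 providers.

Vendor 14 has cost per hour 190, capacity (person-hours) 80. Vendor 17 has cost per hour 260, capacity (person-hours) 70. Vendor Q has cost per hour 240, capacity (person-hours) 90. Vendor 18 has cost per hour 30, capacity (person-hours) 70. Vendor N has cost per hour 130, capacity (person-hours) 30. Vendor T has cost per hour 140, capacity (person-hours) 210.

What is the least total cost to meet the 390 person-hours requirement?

Use providers in increasing cost order.
Take 70 from Vendor 18 at 30 ; need 320 more.
Take 30 from Vendor N at 130 ; need 290 more.
Vendor T at 140: take all 210 person-hours ; 80 still needed.
Vendor 14 at 190: take all 80 person-hours ; 0 still needed.
Vendor Q, Vendor 17: unused.
Cost = 70×30 + 30×130 + 210×140 + 80×190 = 50600.

50600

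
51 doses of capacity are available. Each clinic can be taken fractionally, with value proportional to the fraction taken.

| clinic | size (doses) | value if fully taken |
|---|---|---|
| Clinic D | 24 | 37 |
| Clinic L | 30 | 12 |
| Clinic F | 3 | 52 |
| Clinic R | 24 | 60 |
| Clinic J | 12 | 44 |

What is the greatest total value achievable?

174.5

Sort by value density: Clinic F 52/3≈17.3, Clinic J 44/12≈3.67, Clinic R 60/24≈2.5, Clinic D 37/24≈1.54, Clinic L 12/30≈0.4.
Clinic F: take in full, 3 doses for value 52 → 48 left.
Clinic J: take in full, 12 doses for value 44 → 36 left.
Clinic R: take in full, 24 doses for value 60 → 12 left.
Fill the last 12 doses with part of Clinic D: 12/24 of it earns 18.5.
Total value = 174.5.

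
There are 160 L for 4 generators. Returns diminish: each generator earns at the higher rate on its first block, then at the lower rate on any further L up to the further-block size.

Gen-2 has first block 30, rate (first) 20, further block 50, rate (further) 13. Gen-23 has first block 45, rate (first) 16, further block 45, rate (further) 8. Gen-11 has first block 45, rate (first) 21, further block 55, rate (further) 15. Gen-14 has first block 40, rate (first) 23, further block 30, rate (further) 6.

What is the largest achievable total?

3185

Rank every tier by rate: Gen-14/T1 23 > Gen-11/T1 21 > Gen-2/T1 20 > Gen-23/T1 16 > Gen-11/T2 15 > Gen-2/T2 13 > Gen-23/T2 8 > Gen-14/T2 6.
Gen-14/T1 (23): +40 → 120 left.
Fill Gen-11 T1 block (45 at 21) → 75 left.
Fill Gen-2 T1 block (30 at 20) → 45 left.
Gen-23/T1 (16): +45 → 0 left.
Total = 23×40 + 21×45 + 20×30 + 16×45 = 3185.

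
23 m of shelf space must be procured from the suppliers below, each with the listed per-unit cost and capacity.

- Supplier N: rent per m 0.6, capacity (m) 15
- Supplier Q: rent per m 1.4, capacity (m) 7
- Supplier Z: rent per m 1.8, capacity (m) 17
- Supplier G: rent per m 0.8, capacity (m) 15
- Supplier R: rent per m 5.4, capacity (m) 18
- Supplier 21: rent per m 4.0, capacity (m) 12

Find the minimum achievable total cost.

Use suppliers in increasing cost order.
Supplier N (0.6): use full 15 — 8 m to go.
Supplier G (0.8): take the remaining 8 — done.
Supplier Q, Supplier Z, Supplier 21, Supplier R: unused.
Cost = 15×0.6 + 8×0.8 = 15.4.

15.4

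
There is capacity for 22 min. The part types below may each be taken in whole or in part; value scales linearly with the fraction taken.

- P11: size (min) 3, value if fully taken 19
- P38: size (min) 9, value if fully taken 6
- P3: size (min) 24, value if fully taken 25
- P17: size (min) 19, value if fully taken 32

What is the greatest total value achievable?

Best value per unit of size first: P11 19/3≈6.33, P17 32/19≈1.68, P3 25/24≈1.04, P38 6/9≈0.667.
All 3 min of P11 fit (value 19) — 19 remain.
All 19 min of P17 fit (value 32) — 0 remain.
Total value = 51.

51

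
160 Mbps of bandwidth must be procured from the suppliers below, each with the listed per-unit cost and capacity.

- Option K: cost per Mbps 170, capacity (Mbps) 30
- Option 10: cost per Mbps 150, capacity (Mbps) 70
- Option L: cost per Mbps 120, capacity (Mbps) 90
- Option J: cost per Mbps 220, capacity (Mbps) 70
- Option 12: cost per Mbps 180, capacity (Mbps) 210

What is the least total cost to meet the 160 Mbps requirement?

21300

Fill from the cheapest supplier first.
Take 90 from Option L at 120 — need 70 more.
Option 10 (150): use full 70 — 0 Mbps to go.
Option K, Option 12, Option J: unused.
Cost = 90×120 + 70×150 = 21300.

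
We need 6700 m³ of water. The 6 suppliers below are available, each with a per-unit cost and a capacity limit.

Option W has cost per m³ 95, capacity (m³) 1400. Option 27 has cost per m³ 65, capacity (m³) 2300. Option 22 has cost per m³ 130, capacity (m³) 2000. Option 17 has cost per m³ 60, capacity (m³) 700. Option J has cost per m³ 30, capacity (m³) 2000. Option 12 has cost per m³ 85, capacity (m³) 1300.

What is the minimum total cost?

400000

Cheapest first:
Option J (30): use full 2000 ; 4700 m³ to go.
Take 700 from Option 17 at 60 ; need 4000 more.
Take 2300 from Option 27 at 65 ; need 1700 more.
Option 12 (85): use full 1300 ; 400 m³ to go.
Option W at 95: take 400 of its 1400 ; requirement met.
Option 22: unused.
Cost = 2000×30 + 700×60 + 2300×65 + 1300×85 + 400×95 = 400000.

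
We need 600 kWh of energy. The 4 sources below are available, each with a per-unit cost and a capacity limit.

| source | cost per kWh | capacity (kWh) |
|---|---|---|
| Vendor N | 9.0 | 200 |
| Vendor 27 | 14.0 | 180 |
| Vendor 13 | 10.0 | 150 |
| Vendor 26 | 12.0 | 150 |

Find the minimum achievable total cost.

Use sources in increasing cost order.
Vendor N at 9.0: take all 200 kWh → 400 still needed.
Take 150 from Vendor 13 at 10.0 → need 250 more.
Vendor 26 (12.0): use full 150 → 100 kWh to go.
Vendor 27 (14.0): take the remaining 100 → done.
Cost = 200×9.0 + 150×10.0 + 150×12.0 + 100×14.0 = 6500.

6500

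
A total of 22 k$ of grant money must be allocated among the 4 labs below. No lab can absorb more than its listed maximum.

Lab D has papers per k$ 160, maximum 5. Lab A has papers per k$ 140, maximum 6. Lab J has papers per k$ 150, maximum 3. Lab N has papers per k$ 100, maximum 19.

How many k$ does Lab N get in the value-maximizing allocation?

Order the labs by papers per k$: Lab D 160 > Lab J 150 > Lab A 140 > Lab N 100.
Give Lab D 5 to hit its cap of 5 → 17 left.
Give Lab J 3 to hit its cap of 3 → 14 left.
Lab A: +6 to 6 (cap) → 8 left.
Lab N has room for 19 but only 8 remain, so it gets 8.

8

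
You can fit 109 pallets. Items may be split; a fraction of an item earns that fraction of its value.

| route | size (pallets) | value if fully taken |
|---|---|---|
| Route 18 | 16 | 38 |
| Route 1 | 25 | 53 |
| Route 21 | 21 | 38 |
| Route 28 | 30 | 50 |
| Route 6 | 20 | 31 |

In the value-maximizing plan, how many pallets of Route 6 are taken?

Best value per unit of size first: Route 18 38/16≈2.38, Route 1 53/25≈2.12, Route 21 38/21≈1.81, Route 28 50/30≈1.67, Route 6 31/20≈1.55.
Take all of Route 18 (16 pallets, value 38) → 93 pallets left.
Route 1: take in full, 25 pallets for value 53 → 68 left.
Route 21: take in full, 21 pallets for value 38 → 47 left.
Route 28: take in full, 30 pallets for value 50 → 17 left.
17 pallets left: a 17/20 share of Route 6 gives 31×17/20 = 26.35.

17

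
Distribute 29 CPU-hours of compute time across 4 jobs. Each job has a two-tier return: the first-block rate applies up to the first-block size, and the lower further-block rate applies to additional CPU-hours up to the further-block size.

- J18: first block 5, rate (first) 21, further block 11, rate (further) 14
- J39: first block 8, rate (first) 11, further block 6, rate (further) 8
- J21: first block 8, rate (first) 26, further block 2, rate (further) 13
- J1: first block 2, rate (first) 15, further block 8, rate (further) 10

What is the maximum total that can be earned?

534

Treat each block as its own option and order by rate: J21/T1 26 > J18/T1 21 > J1/T1 15 > J18/T2 14 > J21/T2 13 > J39/T1 11 > J1/T2 10 > J39/T2 8.
J21/T1 (26): +8 → 21 left.
J18 T1 at 21: fill all 5 → 16 left.
J1/T1 (15): +2 → 14 left.
Fill J18 T2 block (11 at 14) → 3 left.
J21 T2 at 13: fill all 2 → 1 left.
1 remain; put them into J39 T1 at 11.
Total = 26×8 + 21×5 + 15×2 + 14×11 + 13×2 + 11×1 = 534.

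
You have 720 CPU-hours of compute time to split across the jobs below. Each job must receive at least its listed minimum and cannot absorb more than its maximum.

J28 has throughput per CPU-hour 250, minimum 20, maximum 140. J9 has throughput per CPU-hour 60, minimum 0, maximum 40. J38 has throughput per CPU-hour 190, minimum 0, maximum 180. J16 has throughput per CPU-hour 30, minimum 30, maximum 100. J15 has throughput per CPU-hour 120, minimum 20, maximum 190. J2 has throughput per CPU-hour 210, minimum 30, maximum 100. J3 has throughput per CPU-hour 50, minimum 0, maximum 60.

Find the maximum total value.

118300

Meeting every minimum uses 20+0+0+30+20+30+0 = 100 CPU-hours, leaving 620.
Rank by throughput per CPU-hour: J28 250 > J2 210 > J38 190 > J15 120 > J9 60 > J3 50 > J16 30.
J28 takes 120 more to reach its cap of 140 ; 500 left.
J2 takes 70 more to reach its cap of 100 ; 430 left.
J38 takes 180 more to reach its cap of 180 ; 250 left.
J15 takes 170 more to reach its cap of 190 ; 80 left.
J9 takes 40 more to reach its cap of 40 ; 40 left.
J3 has room for 60 more but only 40 remain, so it gets 40.
Total = 250×140 + 60×40 + 190×180 + 30×30 + 120×190 + 210×100 + 50×40 = 118300.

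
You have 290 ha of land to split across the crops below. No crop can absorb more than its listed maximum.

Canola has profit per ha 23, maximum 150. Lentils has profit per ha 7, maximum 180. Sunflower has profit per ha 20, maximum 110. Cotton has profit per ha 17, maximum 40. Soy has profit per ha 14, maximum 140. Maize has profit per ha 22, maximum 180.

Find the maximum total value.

Rank by profit per ha: Canola 23 > Maize 22 > Sunflower 20 > Cotton 17 > Soy 14 > Lentils 7.
Canola takes 150 to reach its cap of 150 ; 140 left.
Only 140 left; Maize takes them to reach 140.
Total = 23×150 + 22×140 = 6530.

6530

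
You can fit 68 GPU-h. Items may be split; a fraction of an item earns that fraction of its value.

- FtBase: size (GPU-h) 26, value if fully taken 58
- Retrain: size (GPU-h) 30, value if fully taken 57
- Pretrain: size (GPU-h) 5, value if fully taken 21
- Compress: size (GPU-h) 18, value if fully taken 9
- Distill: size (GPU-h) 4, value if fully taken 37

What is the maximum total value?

174.5

Sort by value density: Distill 37/4≈9.25, Pretrain 21/5≈4.2, FtBase 58/26≈2.23, Retrain 57/30≈1.9, Compress 9/18≈0.5.
All 4 GPU-h of Distill fit (value 37) ; 64 remain.
Take all of Pretrain (5 GPU-h, value 21) ; 59 GPU-h left.
All 26 GPU-h of FtBase fit (value 58) ; 33 remain.
All 30 GPU-h of Retrain fit (value 57) ; 3 remain.
3 GPU-h left: a 3/18 share of Compress gives 9×3/18 = 1.5.
Total value = 174.5.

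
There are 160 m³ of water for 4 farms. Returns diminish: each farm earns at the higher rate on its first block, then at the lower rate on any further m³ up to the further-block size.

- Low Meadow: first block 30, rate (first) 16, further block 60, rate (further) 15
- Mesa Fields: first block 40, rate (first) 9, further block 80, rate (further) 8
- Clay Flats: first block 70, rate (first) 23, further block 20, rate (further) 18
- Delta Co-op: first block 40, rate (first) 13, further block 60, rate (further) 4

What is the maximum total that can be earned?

Order all 8 blocks by rate: Clay Flats/T1 23 > Clay Flats/T2 18 > Low Meadow/T1 16 > Low Meadow/T2 15 > Delta Co-op/T1 13 > Mesa Fields/T1 9 > Mesa Fields/T2 8 > Delta Co-op/T2 4.
Fill Clay Flats T1 block (70 at 23) → 90 left.
Fill Clay Flats T2 block (20 at 18) → 70 left.
Low Meadow/T1 (16): +30 → 40 left.
40 remain; put them into Low Meadow T2 at 15.
Total = 23×70 + 18×20 + 16×30 + 15×40 = 3050.

3050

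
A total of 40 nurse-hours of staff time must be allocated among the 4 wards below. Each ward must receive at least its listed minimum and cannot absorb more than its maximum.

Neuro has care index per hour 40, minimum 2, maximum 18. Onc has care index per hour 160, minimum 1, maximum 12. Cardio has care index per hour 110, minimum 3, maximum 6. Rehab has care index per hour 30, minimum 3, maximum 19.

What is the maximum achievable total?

3420

Meeting every minimum uses 2+1+3+3 = 9 nurse-hours, leaving 31.
Highest care index per hour first: Onc 160 > Cardio 110 > Neuro 40 > Rehab 30.
Onc takes 11 more to reach its cap of 12 — 20 left.
Give Cardio 3 more to hit its cap of 6 — 17 left.
Give Neuro 16 more to hit its cap of 18 — 1 left.
Rehab has room for 16 more but only 1 remain, so it gets 4.
Total = 40×18 + 160×12 + 110×6 + 30×4 = 3420.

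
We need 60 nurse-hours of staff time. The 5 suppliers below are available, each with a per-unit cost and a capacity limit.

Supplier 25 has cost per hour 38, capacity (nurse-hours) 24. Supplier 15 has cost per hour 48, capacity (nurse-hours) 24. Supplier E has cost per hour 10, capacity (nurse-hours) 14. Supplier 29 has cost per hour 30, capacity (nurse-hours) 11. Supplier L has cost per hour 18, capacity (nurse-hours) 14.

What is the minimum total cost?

Use suppliers in increasing cost order.
Take 14 from Supplier E at 10 — need 46 more.
Supplier L (18): use full 14 — 32 nurse-hours to go.
Supplier 29 at 30: take all 11 nurse-hours — 21 still needed.
Supplier 25 at 38: take 21 of its 24 — requirement met.
Supplier 15: unused.
Cost = 14×10 + 14×18 + 11×30 + 21×38 = 1520.

1520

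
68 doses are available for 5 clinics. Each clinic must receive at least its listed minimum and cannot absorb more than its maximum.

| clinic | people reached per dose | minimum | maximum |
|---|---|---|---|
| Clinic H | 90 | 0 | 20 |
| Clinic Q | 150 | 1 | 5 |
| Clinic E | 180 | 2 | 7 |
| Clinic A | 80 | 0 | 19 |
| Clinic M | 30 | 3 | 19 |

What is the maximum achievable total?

Meeting every minimum uses 0+1+2+0+3 = 6 doses, leaving 62.
Order the clinics by people reached per dose: Clinic E 180 > Clinic Q 150 > Clinic H 90 > Clinic A 80 > Clinic M 30.
Clinic E takes 5 more to reach its cap of 7 ; 57 left.
Clinic Q: +4 to 5 (cap) ; 53 left.
Clinic H takes 20 more to reach its cap of 20 ; 33 left.
Give Clinic A 19 more to hit its cap of 19 ; 14 left.
Clinic M has room for 16 more but only 14 remain, so it gets 17.
Total = 90×20 + 150×5 + 180×7 + 80×19 + 30×17 = 5840.

5840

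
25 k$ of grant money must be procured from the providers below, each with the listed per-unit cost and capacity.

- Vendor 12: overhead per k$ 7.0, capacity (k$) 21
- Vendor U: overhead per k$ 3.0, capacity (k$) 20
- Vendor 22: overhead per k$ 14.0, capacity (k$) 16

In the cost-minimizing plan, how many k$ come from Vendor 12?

5

Cheapest first:
Vendor U (3.0): use full 20 → 5 k$ to go.
Take 5 from Vendor 12 at 7.0 to finish.
Vendor 22: unused.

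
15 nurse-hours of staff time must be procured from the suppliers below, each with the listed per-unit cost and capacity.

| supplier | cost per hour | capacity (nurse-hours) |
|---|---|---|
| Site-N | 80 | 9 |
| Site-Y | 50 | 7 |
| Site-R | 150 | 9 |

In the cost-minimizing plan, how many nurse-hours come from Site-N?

8

Cheapest first:
Site-Y at 50: take all 7 nurse-hours ; 8 still needed.
Site-N at 80: take 8 of its 9 ; requirement met.
Site-R: unused.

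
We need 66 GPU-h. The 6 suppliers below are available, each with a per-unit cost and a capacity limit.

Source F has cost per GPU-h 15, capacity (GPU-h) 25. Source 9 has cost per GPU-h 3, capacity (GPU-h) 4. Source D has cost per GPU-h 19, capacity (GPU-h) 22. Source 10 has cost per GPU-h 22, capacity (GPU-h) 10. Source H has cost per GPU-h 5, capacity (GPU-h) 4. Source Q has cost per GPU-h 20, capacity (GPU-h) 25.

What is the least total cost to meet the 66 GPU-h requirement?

Use suppliers in increasing cost order.
Source 9 (3): use full 4 — 62 GPU-h to go.
Source H at 5: take all 4 GPU-h — 58 still needed.
Source F at 15: take all 25 GPU-h — 33 still needed.
Take 22 from Source D at 19 — need 11 more.
Source Q at 20: take 11 of its 25 — requirement met.
Source 10: unused.
Cost = 4×3 + 4×5 + 25×15 + 22×19 + 11×20 = 1045.

1045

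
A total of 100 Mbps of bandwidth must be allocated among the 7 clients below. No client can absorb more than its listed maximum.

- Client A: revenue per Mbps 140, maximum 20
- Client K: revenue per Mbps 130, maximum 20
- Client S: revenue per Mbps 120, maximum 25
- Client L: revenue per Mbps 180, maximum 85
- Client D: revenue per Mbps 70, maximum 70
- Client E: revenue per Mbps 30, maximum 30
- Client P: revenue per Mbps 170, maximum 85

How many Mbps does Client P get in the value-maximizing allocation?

Highest revenue per Mbps first: Client L 180 > Client P 170 > Client A 140 > Client K 130 > Client S 120 > Client D 70 > Client E 30.
Give Client L 85 to hit its cap of 85 ; 15 left.
Client P has room for 85 but only 15 remain, so it gets 15.

15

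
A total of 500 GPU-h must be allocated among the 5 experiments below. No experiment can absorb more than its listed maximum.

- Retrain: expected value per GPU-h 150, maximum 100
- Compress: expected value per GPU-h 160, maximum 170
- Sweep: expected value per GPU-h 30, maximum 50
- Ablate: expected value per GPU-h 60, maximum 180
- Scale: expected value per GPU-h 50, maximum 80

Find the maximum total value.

55500

Rank by expected value per GPU-h: Compress 160 > Retrain 150 > Ablate 60 > Scale 50 > Sweep 30.
Compress: +170 to 170 (cap) ; 330 left.
Retrain takes 100 to reach its cap of 100 ; 230 left.
Give Ablate 180 to hit its cap of 180 ; 50 left.
Scale: +50 (room for 80) → 50. Pool exhausted.
Total = 150×100 + 160×170 + 60×180 + 50×50 = 55500.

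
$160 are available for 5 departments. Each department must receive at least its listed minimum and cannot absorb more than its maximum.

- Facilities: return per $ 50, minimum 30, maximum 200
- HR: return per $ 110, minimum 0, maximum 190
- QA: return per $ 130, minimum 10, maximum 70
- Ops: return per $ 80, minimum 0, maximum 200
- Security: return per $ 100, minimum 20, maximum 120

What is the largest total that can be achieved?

17000

Meeting every minimum uses 30+0+10+0+20 = 60 $, leaving 100.
Rank by return per $: QA 130 > HR 110 > Security 100 > Ops 80 > Facilities 50.
Give QA 60 more to hit its cap of 70 ; 40 left.
HR: +40 (room for 190) → 40. Pool exhausted.
Total = 50×30 + 110×40 + 130×70 + 100×20 = 17000.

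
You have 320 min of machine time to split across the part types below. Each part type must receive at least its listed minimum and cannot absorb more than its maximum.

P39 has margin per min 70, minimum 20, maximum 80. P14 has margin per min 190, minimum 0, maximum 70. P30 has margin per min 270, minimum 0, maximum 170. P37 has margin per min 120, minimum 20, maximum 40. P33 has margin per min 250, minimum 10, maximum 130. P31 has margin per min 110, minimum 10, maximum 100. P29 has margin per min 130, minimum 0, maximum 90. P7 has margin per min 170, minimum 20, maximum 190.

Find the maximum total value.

74200

Meeting every minimum uses 20+0+0+20+10+10+0+20 = 80 min, leaving 240.
Order the part types by margin per min: P30 270 > P33 250 > P14 190 > P7 170 > P29 130 > P37 120 > P31 110 > P39 70.
P30 takes 170 more to reach its cap of 170 → 70 left.
Only 70 left; P33 takes them to reach 80.
Total = 70×20 + 270×170 + 120×20 + 250×80 + 110×10 + 170×20 = 74200.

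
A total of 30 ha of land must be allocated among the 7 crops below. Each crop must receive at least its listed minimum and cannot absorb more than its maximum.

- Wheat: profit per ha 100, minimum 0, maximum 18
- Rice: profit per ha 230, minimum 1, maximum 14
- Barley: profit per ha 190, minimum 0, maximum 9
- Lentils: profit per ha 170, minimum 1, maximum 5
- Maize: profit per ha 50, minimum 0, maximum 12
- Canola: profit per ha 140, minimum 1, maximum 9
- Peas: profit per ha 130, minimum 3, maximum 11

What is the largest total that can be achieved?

Meeting every minimum uses 0+1+0+1+0+1+3 = 6 ha, leaving 24.
Rank by profit per ha: Rice 230 > Barley 190 > Lentils 170 > Canola 140 > Peas 130 > Wheat 100 > Maize 50.
Rice takes 13 more to reach its cap of 14 — 11 left.
Barley: +9 to 9 (cap) — 2 left.
Only 2 left; Lentils takes them to reach 3.
Total = 230×14 + 190×9 + 170×3 + 140×1 + 130×3 = 5970.

5970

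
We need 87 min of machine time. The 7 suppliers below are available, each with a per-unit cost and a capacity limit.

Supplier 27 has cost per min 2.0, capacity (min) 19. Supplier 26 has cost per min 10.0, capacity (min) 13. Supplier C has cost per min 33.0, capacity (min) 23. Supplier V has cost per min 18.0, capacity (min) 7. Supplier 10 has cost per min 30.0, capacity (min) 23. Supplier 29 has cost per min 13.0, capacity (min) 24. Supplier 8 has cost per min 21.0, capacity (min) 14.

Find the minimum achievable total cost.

1200

Fill from the cheapest supplier first.
Supplier 27 at 2.0: take all 19 min — 68 still needed.
Supplier 26 at 10.0: take all 13 min — 55 still needed.
Supplier 29 (13.0): use full 24 — 31 min to go.
Supplier V at 18.0: take all 7 min — 24 still needed.
Take 14 from Supplier 8 at 21.0 — need 10 more.
Take 10 from Supplier 10 at 30.0 to finish.
Supplier C: unused.
Cost = 19×2.0 + 13×10.0 + 24×13.0 + 7×18.0 + 14×21.0 + 10×30.0 = 1200.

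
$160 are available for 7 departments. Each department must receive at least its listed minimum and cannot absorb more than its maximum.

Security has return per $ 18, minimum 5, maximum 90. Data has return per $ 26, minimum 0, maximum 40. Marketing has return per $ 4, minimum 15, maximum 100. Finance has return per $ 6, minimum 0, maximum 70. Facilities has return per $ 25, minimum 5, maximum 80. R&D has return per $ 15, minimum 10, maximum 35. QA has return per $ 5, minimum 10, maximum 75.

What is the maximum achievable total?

Meeting every minimum uses 5+0+15+0+5+10+10 = 45 $, leaving 115.
Order the departments by return per $: Data 26 > Facilities 25 > Security 18 > R&D 15 > Finance 6 > QA 5 > Marketing 4.
Data takes 40 more to reach its cap of 40 ; 75 left.
Facilities takes 75 more to reach its cap of 80 ; 0 left.
Total = 18×5 + 26×40 + 4×15 + 25×80 + 15×10 + 5×10 = 3390.

3390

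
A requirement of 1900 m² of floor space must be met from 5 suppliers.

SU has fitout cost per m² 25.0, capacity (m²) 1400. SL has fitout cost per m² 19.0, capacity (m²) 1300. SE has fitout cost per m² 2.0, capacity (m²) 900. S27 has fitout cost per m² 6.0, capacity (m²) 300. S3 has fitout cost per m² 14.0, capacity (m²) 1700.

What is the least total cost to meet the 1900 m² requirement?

13400

Cheapest first:
Take 900 from SE at 2.0 → need 1000 more.
S27 (6.0): use full 300 → 700 m² to go.
S3 (14.0): take the remaining 700 → done.
SL, SU: unused.
Cost = 900×2.0 + 300×6.0 + 700×14.0 = 13400.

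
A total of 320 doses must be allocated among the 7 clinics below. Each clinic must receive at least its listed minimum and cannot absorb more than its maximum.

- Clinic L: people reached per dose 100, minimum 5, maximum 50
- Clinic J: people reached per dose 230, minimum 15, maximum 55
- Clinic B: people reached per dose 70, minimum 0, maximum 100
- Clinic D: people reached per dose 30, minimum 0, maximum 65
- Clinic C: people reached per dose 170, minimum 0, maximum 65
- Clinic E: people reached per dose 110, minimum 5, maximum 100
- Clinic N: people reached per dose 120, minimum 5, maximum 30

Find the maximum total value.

44700

Meeting every minimum uses 5+15+0+0+0+5+5 = 30 doses, leaving 290.
Rank by people reached per dose: Clinic J 230 > Clinic C 170 > Clinic N 120 > Clinic E 110 > Clinic L 100 > Clinic B 70 > Clinic D 30.
Clinic J: +40 to 55 (cap) → 250 left.
Give Clinic C 65 more to hit its cap of 65 → 185 left.
Clinic N takes 25 more to reach its cap of 30 → 160 left.
Clinic E takes 95 more to reach its cap of 100 → 65 left.
Clinic L takes 45 more to reach its cap of 50 → 20 left.
Only 20 left; Clinic B takes them to reach 20.
Total = 100×50 + 230×55 + 70×20 + 170×65 + 110×100 + 120×30 = 44700.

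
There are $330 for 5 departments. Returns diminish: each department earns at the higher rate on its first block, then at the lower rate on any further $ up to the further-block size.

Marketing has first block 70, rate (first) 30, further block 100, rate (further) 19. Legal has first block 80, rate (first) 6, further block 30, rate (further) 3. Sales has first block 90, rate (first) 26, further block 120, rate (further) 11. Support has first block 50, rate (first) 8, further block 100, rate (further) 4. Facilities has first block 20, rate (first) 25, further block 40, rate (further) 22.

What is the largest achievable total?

7830

Treat each block as its own option and order by rate: Marketing/T1 30 > Sales/T1 26 > Facilities/T1 25 > Facilities/T2 22 > Marketing/T2 19 > Sales/T2 11 > Support/T1 8 > Legal/T1 6 > Support/T2 4 > Legal/T2 3.
Marketing/T1 (30): +70 ; 260 left.
Sales T1 at 26: fill all 90 ; 170 left.
Facilities T1 at 25: fill all 20 ; 150 left.
Facilities T2 at 22: fill all 40 ; 110 left.
Marketing T2 at 19: fill all 100 ; 10 left.
Sales T2 at 11: only 10 left, fill 10.
Total = 30×70 + 26×90 + 25×20 + 22×40 + 19×100 + 11×10 = 7830.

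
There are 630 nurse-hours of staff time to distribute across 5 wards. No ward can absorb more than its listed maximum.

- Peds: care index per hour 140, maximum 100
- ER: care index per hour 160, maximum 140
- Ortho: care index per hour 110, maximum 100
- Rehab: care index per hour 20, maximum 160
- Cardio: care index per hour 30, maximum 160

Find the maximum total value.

Order the wards by care index per hour: ER 160 > Peds 140 > Ortho 110 > Cardio 30 > Rehab 20.
ER: +140 to 140 (cap) ; 490 left.
Peds takes 100 to reach its cap of 100 ; 390 left.
Ortho: +100 to 100 (cap) ; 290 left.
Give Cardio 160 to hit its cap of 160 ; 130 left.
Rehab: +130 (room for 160) → 130. Pool exhausted.
Total = 140×100 + 160×140 + 110×100 + 20×130 + 30×160 = 54800.

54800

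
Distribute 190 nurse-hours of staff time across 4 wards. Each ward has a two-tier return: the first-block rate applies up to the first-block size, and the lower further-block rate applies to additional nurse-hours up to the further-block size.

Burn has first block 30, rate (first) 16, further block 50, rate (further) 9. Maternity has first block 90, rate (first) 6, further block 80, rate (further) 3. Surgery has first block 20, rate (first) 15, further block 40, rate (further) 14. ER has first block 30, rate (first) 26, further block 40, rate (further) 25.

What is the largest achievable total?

Order all 8 blocks by rate: ER/tier1 26 > ER/tier2 25 > Burn/tier1 16 > Surgery/tier1 15 > Surgery/tier2 14 > Burn/tier2 9 > Maternity/tier1 6 > Maternity/tier2 3.
ER/tier1 (26): +30 → 160 left.
ER/tier2 (25): +40 → 120 left.
Burn tier1 at 16: fill all 30 → 90 left.
Fill Surgery tier1 block (20 at 15) → 70 left.
Fill Surgery tier2 block (40 at 14) → 30 left.
Burn tier2 at 9: only 30 left, fill 30.
Total = 26×30 + 25×40 + 16×30 + 15×20 + 14×40 + 9×30 = 3390.

3390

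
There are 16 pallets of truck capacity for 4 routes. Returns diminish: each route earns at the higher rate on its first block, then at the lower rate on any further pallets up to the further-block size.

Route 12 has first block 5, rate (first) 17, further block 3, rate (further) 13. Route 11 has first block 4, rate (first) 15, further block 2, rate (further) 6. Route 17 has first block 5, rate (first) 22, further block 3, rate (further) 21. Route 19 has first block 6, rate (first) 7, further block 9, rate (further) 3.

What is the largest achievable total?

Treat each block as its own option and order by rate: Route 17/T1 22 > Route 17/T2 21 > Route 12/T1 17 > Route 11/T1 15 > Route 12/T2 13 > Route 19/T1 7 > Route 11/T2 6 > Route 19/T2 3.
Route 17 T1 at 22: fill all 5 — 11 left.
Fill Route 17 T2 block (3 at 21) — 8 left.
Route 12/T1 (17): +5 — 3 left.
Route 11/T1: +3 of 4 at 15; pool empty.
Total = 22×5 + 21×3 + 17×5 + 15×3 = 303.

303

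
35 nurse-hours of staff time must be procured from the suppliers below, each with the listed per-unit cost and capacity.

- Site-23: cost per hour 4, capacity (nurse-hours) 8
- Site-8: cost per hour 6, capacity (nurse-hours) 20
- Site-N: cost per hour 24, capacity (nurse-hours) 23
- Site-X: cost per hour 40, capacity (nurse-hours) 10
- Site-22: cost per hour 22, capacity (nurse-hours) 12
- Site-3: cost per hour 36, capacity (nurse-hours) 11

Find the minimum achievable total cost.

Use suppliers in increasing cost order.
Site-23 (4): use full 8 → 27 nurse-hours to go.
Site-8 (6): use full 20 → 7 nurse-hours to go.
Site-22 at 22: take 7 of its 12 → requirement met.
Site-N, Site-3, Site-X: unused.
Cost = 8×4 + 20×6 + 7×22 = 306.

306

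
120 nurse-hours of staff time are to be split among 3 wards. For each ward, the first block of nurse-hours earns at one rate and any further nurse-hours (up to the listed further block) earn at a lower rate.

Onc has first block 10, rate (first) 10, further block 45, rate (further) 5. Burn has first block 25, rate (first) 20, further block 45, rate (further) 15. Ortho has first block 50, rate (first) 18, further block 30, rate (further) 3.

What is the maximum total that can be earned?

Order all 6 blocks by rate: Burn/first 20 > Ortho/first 18 > Burn/second 15 > Onc/first 10 > Onc/second 5 > Ortho/second 3.
Burn first at 20: fill all 25 → 95 left.
Fill Ortho first block (50 at 18) → 45 left.
Fill Burn second block (45 at 15) → 0 left.
Total = 20×25 + 18×50 + 15×45 = 2075.

2075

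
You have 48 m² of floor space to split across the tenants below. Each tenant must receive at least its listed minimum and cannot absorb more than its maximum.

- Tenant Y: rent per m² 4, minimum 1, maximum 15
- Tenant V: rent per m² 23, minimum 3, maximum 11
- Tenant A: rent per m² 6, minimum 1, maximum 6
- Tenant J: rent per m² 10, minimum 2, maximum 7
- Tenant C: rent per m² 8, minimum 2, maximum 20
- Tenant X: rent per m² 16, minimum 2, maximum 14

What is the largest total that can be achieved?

Meeting every minimum uses 1+3+1+2+2+2 = 11 m², leaving 37.
Rank by rent per m²: Tenant V 23 > Tenant X 16 > Tenant J 10 > Tenant C 8 > Tenant A 6 > Tenant Y 4.
Give Tenant V 8 more to hit its cap of 11 → 29 left.
Give Tenant X 12 more to hit its cap of 14 → 17 left.
Tenant J takes 5 more to reach its cap of 7 → 12 left.
Tenant C: +12 (room for 18) → 14. Pool exhausted.
Total = 4×1 + 23×11 + 6×1 + 10×7 + 8×14 + 16×14 = 669.

669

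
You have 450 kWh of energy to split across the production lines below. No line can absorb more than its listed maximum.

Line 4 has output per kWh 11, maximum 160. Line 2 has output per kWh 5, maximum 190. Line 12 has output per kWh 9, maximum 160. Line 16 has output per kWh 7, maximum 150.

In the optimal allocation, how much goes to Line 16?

Rank by output per kWh: Line 4 11 > Line 12 9 > Line 16 7 > Line 2 5.
Line 4 takes 160 to reach its cap of 160 → 290 left.
Line 12 takes 160 to reach its cap of 160 → 130 left.
Line 16: +130 (room for 150) → 130. Pool exhausted.

130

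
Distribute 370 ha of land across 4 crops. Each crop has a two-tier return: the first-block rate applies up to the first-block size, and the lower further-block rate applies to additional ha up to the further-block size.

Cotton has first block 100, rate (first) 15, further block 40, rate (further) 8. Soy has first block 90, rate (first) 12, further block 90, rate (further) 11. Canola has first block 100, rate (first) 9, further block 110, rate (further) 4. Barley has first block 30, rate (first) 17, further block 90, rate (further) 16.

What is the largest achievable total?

5190

Treat each block as its own option and order by rate: Barley/first 17 > Barley/second 16 > Cotton/first 15 > Soy/first 12 > Soy/second 11 > Canola/first 9 > Cotton/second 8 > Canola/second 4.
Fill Barley first block (30 at 17) → 340 left.
Barley/second (16): +90 → 250 left.
Fill Cotton first block (100 at 15) → 150 left.
Fill Soy first block (90 at 12) → 60 left.
Soy/second: +60 of 90 at 11; pool empty.
Total = 17×30 + 16×90 + 15×100 + 12×90 + 11×60 = 5190.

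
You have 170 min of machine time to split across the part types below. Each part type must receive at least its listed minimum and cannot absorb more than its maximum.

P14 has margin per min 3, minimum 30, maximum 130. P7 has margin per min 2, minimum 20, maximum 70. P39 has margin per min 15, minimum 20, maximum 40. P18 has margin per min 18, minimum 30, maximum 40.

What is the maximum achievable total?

Meeting every minimum uses 30+20+20+30 = 100 min, leaving 70.
Highest margin per min first: P18 18 > P39 15 > P14 3 > P7 2.
P18: +10 to 40 (cap) — 60 left.
P39: +20 to 40 (cap) — 40 left.
P14: +40 (room for 100) → 70. Pool exhausted.
Total = 3×70 + 2×20 + 15×40 + 18×40 = 1570.

1570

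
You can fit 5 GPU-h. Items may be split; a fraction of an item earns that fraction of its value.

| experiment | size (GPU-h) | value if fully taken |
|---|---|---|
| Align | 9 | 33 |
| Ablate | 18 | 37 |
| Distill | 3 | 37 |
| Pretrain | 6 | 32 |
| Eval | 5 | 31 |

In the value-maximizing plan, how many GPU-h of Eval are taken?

2

Best value per unit of size first: Distill 37/3≈12.3, Eval 31/5≈6.2, Pretrain 32/6≈5.33, Align 33/9≈3.67, Ablate 37/18≈2.06.
Take all of Distill (3 GPU-h, value 37) — 2 GPU-h left.
Only 2 GPU-h remain; take 2/5 of Eval for value 31×2/5 = 12.4.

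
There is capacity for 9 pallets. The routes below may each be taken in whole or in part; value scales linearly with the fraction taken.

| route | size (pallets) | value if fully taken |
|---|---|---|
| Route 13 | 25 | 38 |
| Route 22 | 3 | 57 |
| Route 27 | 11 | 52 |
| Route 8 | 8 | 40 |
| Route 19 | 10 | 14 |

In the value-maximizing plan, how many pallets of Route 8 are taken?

6

Rank by value-to-size ratio: Route 22 57/3≈19, Route 8 40/8≈5, Route 27 52/11≈4.73, Route 13 38/25≈1.52, Route 19 14/10≈1.4.
Route 22: take in full, 3 pallets for value 57 → 6 left.
Fill the last 6 pallets with part of Route 8: 6/8 of it earns 30.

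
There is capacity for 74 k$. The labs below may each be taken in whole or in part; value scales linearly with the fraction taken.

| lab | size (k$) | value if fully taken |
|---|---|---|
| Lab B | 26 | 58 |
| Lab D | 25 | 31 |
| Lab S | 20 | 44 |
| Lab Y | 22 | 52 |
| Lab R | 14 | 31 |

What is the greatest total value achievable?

167.4

Sort by value density: Lab Y 52/22≈2.36, Lab B 58/26≈2.23, Lab R 31/14≈2.21, Lab S 44/20≈2.2, Lab D 31/25≈1.24.
Take all of Lab Y (22 k$, value 52) ; 52 k$ left.
Take all of Lab B (26 k$, value 58) ; 26 k$ left.
All 14 k$ of Lab R fit (value 31) ; 12 remain.
Fill the last 12 k$ with part of Lab S: 12/20 of it earns 26.4.
Total value = 167.4.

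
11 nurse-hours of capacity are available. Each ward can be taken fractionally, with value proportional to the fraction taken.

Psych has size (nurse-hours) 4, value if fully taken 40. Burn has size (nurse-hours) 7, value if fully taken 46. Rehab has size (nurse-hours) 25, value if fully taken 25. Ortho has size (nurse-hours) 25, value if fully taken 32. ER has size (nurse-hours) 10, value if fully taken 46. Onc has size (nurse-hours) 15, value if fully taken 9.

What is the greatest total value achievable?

86

Sort by value density: Psych 40/4≈10, Burn 46/7≈6.57, ER 46/10≈4.6, Ortho 32/25≈1.28, Rehab 25/25≈1, Onc 9/15≈0.6.
Psych: take in full, 4 nurse-hours for value 40 → 7 left.
Burn: take in full, 7 nurse-hours for value 46 → 0 left.
Total value = 86.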